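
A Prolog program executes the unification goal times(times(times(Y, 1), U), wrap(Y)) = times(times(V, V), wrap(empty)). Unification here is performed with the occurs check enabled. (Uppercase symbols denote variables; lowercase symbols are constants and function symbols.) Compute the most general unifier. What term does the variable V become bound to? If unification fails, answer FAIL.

times(empty, 1)

Decompose times/2: times(times(Y, 1), U) = times(V, V),  wrap(Y) = wrap(empty).
Decompose times/2: times(Y, 1) = V,  U = V.
Bind V := times(Y, 1); substituting into the one remaining equation that mentions V gives: U = times(Y, 1).
Bind U := times(Y, 1); no other remaining equation mentions U.
Decompose wrap/1: Y = empty.
Bind Y := empty. Substituting into the earlier bindings gives V := times(empty, 1), U := times(empty, 1).
MGU = { V = times(empty, 1), U = times(empty, 1), Y = empty }, so V = times(empty, 1).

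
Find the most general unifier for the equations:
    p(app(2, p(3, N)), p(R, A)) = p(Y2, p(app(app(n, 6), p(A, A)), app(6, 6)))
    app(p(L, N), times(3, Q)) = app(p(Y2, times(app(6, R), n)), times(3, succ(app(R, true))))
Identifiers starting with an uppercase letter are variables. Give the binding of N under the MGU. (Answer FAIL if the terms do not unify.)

times(app(6, app(app(n, 6), p(app(6, 6), app(6, 6)))), n)

Decompose p/2: app(2, p(3, N)) = Y2,  p(R, A) = p(app(app(n, 6), p(A, A)), app(6, 6)).
Bind Y2 := app(2, p(3, N)); substituting into the one remaining equation that mentions Y2 gives: app(p(L, N), times(3, Q)) = app(p(app(2, p(3, N)), times(app(6, R), n)), times(3, succ(app(R, true)))).
Decompose p/2: R = app(app(n, 6), p(A, A)),  A = app(6, 6).
Bind R := app(app(n, 6), p(A, A)); substituting into the one remaining equation that mentions R gives: app(p(L, N), times(3, Q)) = app(p(app(2, p(3, N)), times(app(6, app(app(n, 6), p(A, A))), n)), times(3, succ(app(app(app(n, 6), p(A, A)), true)))).
Bind A := app(6, 6); substituting into the remaining equation gives: app(p(L, N), times(3, Q)) = app(p(app(2, p(3, N)), times(app(6, app(app(n, 6), p(app(6, 6), app(6, 6)))), n)), times(3, succ(app(app(app(n, 6), p(app(6, 6), app(6, 6))), true)))). Substituting into the earlier binding gives R := app(app(n, 6), p(app(6, 6), app(6, 6))).
Decompose app/2: p(L, N) = p(app(2, p(3, N)), times(app(6, app(app(n, 6), p(app(6, 6), app(6, 6)))), n)),  times(3, Q) = times(3, succ(app(app(app(n, 6), p(app(6, 6), app(6, 6))), true))).
Decompose p/2: L = app(2, p(3, N)),  N = times(app(6, app(app(n, 6), p(app(6, 6), app(6, 6)))), n).
Bind L := app(2, p(3, N)); no other remaining equation mentions L.
Bind N := times(app(6, app(app(n, 6), p(app(6, 6), app(6, 6)))), n); no other remaining equation mentions N. Substituting into the earlier bindings gives Y2 := app(2, p(3, times(app(6, app(app(n, 6), p(app(6, 6), app(6, 6)))), n))), L := app(2, p(3, times(app(6, app(app(n, 6), p(app(6, 6), app(6, 6)))), n))).
Decompose times/2: 3 = 3,  Q = succ(app(app(app(n, 6), p(app(6, 6), app(6, 6))), true)).
Delete trivial equation 3 = 3.
Bind Q := succ(app(app(app(n, 6), p(app(6, 6), app(6, 6))), true)).
MGU = { Y2 -> app(2, p(3, times(app(6, app(app(n, 6), p(app(6, 6), app(6, 6)))), n))), R -> app(app(n, 6), p(app(6, 6), app(6, 6))), A -> app(6, 6), L -> app(2, p(3, times(app(6, app(app(n, 6), p(app(6, 6), app(6, 6)))), n))), N -> times(app(6, app(app(n, 6), p(app(6, 6), app(6, 6)))), n), Q -> succ(app(app(app(n, 6), p(app(6, 6), app(6, 6))), true)) }, so N -> times(app(6, app(app(n, 6), p(app(6, 6), app(6, 6)))), n).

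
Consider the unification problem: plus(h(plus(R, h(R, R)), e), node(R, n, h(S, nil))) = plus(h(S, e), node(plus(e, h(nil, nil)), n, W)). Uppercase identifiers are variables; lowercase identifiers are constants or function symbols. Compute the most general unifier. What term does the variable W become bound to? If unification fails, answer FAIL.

h(plus(plus(e, h(nil, nil)), h(plus(e, h(nil, nil)), plus(e, h(nil, nil)))), nil)

Decompose plus/2: h(plus(R, h(R, R)), e) = h(S, e),  node(R, n, h(S, nil)) = node(plus(e, h(nil, nil)), n, W).
Decompose h/2: plus(R, h(R, R)) = S,  e = e.
Bind S := plus(R, h(R, R)); substituting into the one remaining equation that mentions S gives: node(R, n, h(plus(R, h(R, R)), nil)) = node(plus(e, h(nil, nil)), n, W).
Delete trivial equation e = e.
Decompose node/3: R = plus(e, h(nil, nil)),  n = n,  h(plus(R, h(R, R)), nil) = W.
Bind R := plus(e, h(nil, nil)); substituting into the one remaining equation that mentions R gives: h(plus(plus(e, h(nil, nil)), h(plus(e, h(nil, nil)), plus(e, h(nil, nil)))), nil) = W. Substituting into the earlier binding gives S := plus(plus(e, h(nil, nil)), h(plus(e, h(nil, nil)), plus(e, h(nil, nil)))).
Delete trivial equation n = n.
Bind W := h(plus(plus(e, h(nil, nil)), h(plus(e, h(nil, nil)), plus(e, h(nil, nil)))), nil).
MGU = { S ↦ plus(plus(e, h(nil, nil)), h(plus(e, h(nil, nil)), plus(e, h(nil, nil)))), R ↦ plus(e, h(nil, nil)), W ↦ h(plus(plus(e, h(nil, nil)), h(plus(e, h(nil, nil)), plus(e, h(nil, nil)))), nil) }, so W ↦ h(plus(plus(e, h(nil, nil)), h(plus(e, h(nil, nil)), plus(e, h(nil, nil)))), nil).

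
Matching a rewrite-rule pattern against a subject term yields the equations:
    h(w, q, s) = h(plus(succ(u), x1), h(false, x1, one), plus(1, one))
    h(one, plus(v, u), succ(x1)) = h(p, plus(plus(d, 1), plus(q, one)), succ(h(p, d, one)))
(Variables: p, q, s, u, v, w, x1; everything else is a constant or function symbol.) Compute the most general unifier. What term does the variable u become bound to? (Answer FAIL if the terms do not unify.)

plus(h(false, h(one, d, one), one), one)

Decompose h/3: w = plus(succ(u), x1),  q = h(false, x1, one),  s = plus(1, one).
Bind w := plus(succ(u), x1); no other remaining equation mentions w.
Bind q := h(false, x1, one); substituting into the one remaining equation that mentions q gives: h(one, plus(v, u), succ(x1)) = h(p, plus(plus(d, 1), plus(h(false, x1, one), one)), succ(h(p, d, one))).
Bind s := plus(1, one); no other remaining equation mentions s.
Decompose h/3: one = p,  plus(v, u) = plus(plus(d, 1), plus(h(false, x1, one), one)),  succ(x1) = succ(h(p, d, one)).
Bind p := one; substituting into the one remaining equation that mentions p gives: succ(x1) = succ(h(one, d, one)).
Decompose plus/2: v = plus(d, 1),  u = plus(h(false, x1, one), one).
Bind v := plus(d, 1); no other remaining equation mentions v.
Bind u := plus(h(false, x1, one), one); no other remaining equation mentions u. Substituting into the earlier binding gives w := plus(succ(plus(h(false, x1, one), one)), x1).
Decompose succ/1: x1 = h(one, d, one).
Bind x1 := h(one, d, one). Substituting into the earlier bindings gives w := plus(succ(plus(h(false, h(one, d, one), one), one)), h(one, d, one)), q := h(false, h(one, d, one), one), u := plus(h(false, h(one, d, one), one), one).
MGU = { w -> plus(succ(plus(h(false, h(one, d, one), one), one)), h(one, d, one)), q -> h(false, h(one, d, one), one), s -> plus(1, one), p -> one, v -> plus(d, 1), u -> plus(h(false, h(one, d, one), one), one), x1 -> h(one, d, one) }, so u -> plus(h(false, h(one, d, one), one), one).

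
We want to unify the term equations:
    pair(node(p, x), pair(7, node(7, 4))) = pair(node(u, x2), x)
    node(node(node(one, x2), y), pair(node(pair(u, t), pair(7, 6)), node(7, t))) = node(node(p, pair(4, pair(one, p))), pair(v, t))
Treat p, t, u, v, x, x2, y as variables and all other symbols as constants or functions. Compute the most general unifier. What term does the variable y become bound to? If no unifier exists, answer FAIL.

Decompose pair/2: node(p, x) = node(u, x2),  pair(7, node(7, 4)) = x.
Decompose node/2: p = u,  x = x2.
Bind p := u; substituting into the one remaining equation that mentions p gives: node(node(node(one, x2), y), pair(node(pair(u, t), pair(7, 6)), node(7, t))) = node(node(u, pair(4, pair(one, u))), pair(v, t)).
Bind x := x2; substituting into the one remaining equation that mentions x gives: pair(7, node(7, 4)) = x2.
Bind x2 := pair(7, node(7, 4)); substituting into the remaining equation gives: node(node(node(one, pair(7, node(7, 4))), y), pair(node(pair(u, t), pair(7, 6)), node(7, t))) = node(node(u, pair(4, pair(one, u))), pair(v, t)). Substituting into the earlier binding gives x := pair(7, node(7, 4)).
Decompose node/2: node(node(one, pair(7, node(7, 4))), y) = node(u, pair(4, pair(one, u))),  pair(node(pair(u, t), pair(7, 6)), node(7, t)) = pair(v, t).
Decompose node/2: node(one, pair(7, node(7, 4))) = u,  y = pair(4, pair(one, u)).
Bind u := node(one, pair(7, node(7, 4))); substituting into the remaining equations gives: y = pair(4, pair(one, node(one, pair(7, node(7, 4))))),  pair(node(pair(node(one, pair(7, node(7, 4))), t), pair(7, 6)), node(7, t)) = pair(v, t). Substituting into the earlier binding gives p := node(one, pair(7, node(7, 4))).
Bind y := pair(4, pair(one, node(one, pair(7, node(7, 4))))); no other remaining equation mentions y.
Decompose pair/2: node(pair(node(one, pair(7, node(7, 4))), t), pair(7, 6)) = v,  node(7, t) = t.
Bind v := node(pair(node(one, pair(7, node(7, 4))), t), pair(7, 6)); no other remaining equation mentions v.
Occurs check fails: t occurs in node(7, t); the equation t = node(7, t) has no finite solution.

FAIL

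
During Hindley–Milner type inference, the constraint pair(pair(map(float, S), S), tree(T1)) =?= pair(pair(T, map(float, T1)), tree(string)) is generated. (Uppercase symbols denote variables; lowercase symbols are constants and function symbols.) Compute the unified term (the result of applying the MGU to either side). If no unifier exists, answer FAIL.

Decompose pair/2: pair(map(float, S), S) =?= pair(T, map(float, T1)),  tree(T1) =?= tree(string).
Decompose pair/2: map(float, S) =?= T,  S =?= map(float, T1).
Bind T := map(float, S); no other remaining equation mentions T.
Bind S := map(float, T1); no other remaining equation mentions S. Substituting into the earlier binding gives T := map(float, map(float, T1)).
Decompose tree/1: T1 =?= string.
Bind T1 := string. Substituting into the earlier bindings gives T := map(float, map(float, string)), S := map(float, string).
Applying the MGU to either side gives pair(pair(map(float, map(float, string)), map(float, string)), tree(string)).

pair(pair(map(float, map(float, string)), map(float, string)), tree(string))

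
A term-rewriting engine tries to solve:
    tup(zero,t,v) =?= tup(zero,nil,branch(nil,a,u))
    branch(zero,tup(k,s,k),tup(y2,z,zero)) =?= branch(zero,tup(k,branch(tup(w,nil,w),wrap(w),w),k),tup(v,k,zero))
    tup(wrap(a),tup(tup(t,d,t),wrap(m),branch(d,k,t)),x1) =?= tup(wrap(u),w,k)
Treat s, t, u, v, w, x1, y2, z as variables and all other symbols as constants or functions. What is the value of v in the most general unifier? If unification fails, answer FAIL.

Decompose tup/3: zero =?= zero,  t =?= nil,  v =?= branch(nil,a,u).
Delete trivial equation zero =?= zero.
Bind t := nil; substituting into the one remaining equation that mentions t gives: tup(wrap(a),tup(tup(nil,d,nil),wrap(m),branch(d,k,nil)),x1) =?= tup(wrap(u),w,k).
Bind v := branch(nil,a,u); substituting into the one remaining equation that mentions v gives: branch(zero,tup(k,s,k),tup(y2,z,zero)) =?= branch(zero,tup(k,branch(tup(w,nil,w),wrap(w),w),k),tup(branch(nil,a,u),k,zero)).
Decompose branch/3: zero =?= zero,  tup(k,s,k) =?= tup(k,branch(tup(w,nil,w),wrap(w),w),k),  tup(y2,z,zero) =?= tup(branch(nil,a,u),k,zero).
Delete trivial equation zero =?= zero.
Decompose tup/3: k =?= k,  s =?= branch(tup(w,nil,w),wrap(w),w),  k =?= k.
Delete trivial equation k =?= k.
Bind s := branch(tup(w,nil,w),wrap(w),w); no other remaining equation mentions s.
Delete trivial equation k =?= k.
Decompose tup/3: y2 =?= branch(nil,a,u),  z =?= k,  zero =?= zero.
Bind y2 := branch(nil,a,u); no other remaining equation mentions y2.
Bind z := k; no other remaining equation mentions z.
Delete trivial equation zero =?= zero.
Decompose tup/3: wrap(a) =?= wrap(u),  tup(tup(nil,d,nil),wrap(m),branch(d,k,nil)) =?= w,  x1 =?= k.
Decompose wrap/1: a =?= u.
Bind u := a; no other remaining equation mentions u. Substituting into the earlier bindings gives v := branch(nil,a,a), y2 := branch(nil,a,a).
Bind w := tup(tup(nil,d,nil),wrap(m),branch(d,k,nil)); no other remaining equation mentions w. Substituting into the earlier binding gives s := branch(tup(tup(tup(nil,d,nil),wrap(m),branch(d,k,nil)),nil,tup(tup(nil,d,nil),wrap(m),branch(d,k,nil))),wrap(tup(tup(nil,d,nil),wrap(m),branch(d,k,nil))),tup(tup(nil,d,nil),wrap(m),branch(d,k,nil))).
Bind x1 := k.
MGU = { t -> nil, v -> branch(nil,a,a), s -> branch(tup(tup(tup(nil,d,nil),wrap(m),branch(d,k,nil)),nil,tup(tup(nil,d,nil),wrap(m),branch(d,k,nil))),wrap(tup(tup(nil,d,nil),wrap(m),branch(d,k,nil))),tup(tup(nil,d,nil),wrap(m),branch(d,k,nil))), y2 -> branch(nil,a,a), z -> k, u -> a, w -> tup(tup(nil,d,nil),wrap(m),branch(d,k,nil)), x1 -> k }, so v -> branch(nil,a,a).

branch(nil,a,a)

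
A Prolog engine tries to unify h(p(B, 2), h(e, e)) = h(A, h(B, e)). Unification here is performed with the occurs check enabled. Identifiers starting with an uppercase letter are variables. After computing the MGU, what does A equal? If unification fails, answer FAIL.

p(e, 2)

Decompose h/2: p(B, 2) = A,  h(e, e) = h(B, e).
Bind A := p(B, 2); no other remaining equation mentions A.
Decompose h/2: e = B,  e = e.
Bind B := e; no other remaining equation mentions B. Substituting into the earlier binding gives A := p(e, 2).
Delete trivial equation e = e.
MGU = { A ↦ p(e, 2), B ↦ e }, so A ↦ p(e, 2).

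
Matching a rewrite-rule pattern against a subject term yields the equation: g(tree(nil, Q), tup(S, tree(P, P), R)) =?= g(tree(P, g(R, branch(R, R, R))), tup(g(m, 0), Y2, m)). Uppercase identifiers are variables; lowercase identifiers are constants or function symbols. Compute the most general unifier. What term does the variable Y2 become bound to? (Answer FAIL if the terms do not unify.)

Decompose g/2: tree(nil, Q) =?= tree(P, g(R, branch(R, R, R))),  tup(S, tree(P, P), R) =?= tup(g(m, 0), Y2, m).
Decompose tree/2: nil =?= P,  Q =?= g(R, branch(R, R, R)).
Bind P := nil; substituting into the one remaining equation that mentions P gives: tup(S, tree(nil, nil), R) =?= tup(g(m, 0), Y2, m).
Bind Q := g(R, branch(R, R, R)); no other remaining equation mentions Q.
Decompose tup/3: S =?= g(m, 0),  tree(nil, nil) =?= Y2,  R =?= m.
Bind S := g(m, 0); no other remaining equation mentions S.
Bind Y2 := tree(nil, nil); no other remaining equation mentions Y2.
Bind R := m. Substituting into the earlier binding gives Q := g(m, branch(m, m, m)).
MGU = { P := nil, Q := g(m, branch(m, m, m)), S := g(m, 0), Y2 := tree(nil, nil), R := m }, so Y2 := tree(nil, nil).

tree(nil, nil)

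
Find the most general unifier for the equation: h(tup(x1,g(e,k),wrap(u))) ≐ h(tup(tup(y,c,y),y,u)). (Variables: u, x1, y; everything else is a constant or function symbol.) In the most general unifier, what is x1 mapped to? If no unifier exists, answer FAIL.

FAIL

Decompose h/1: tup(x1,g(e,k),wrap(u)) ≐ tup(tup(y,c,y),y,u).
Decompose tup/3: x1 ≐ tup(y,c,y),  g(e,k) ≐ y,  wrap(u) ≐ u.
Bind x1 := tup(y,c,y); no other remaining equation mentions x1.
Bind y := g(e,k); no other remaining equation mentions y. Substituting into the earlier binding gives x1 := tup(g(e,k),c,g(e,k)).
Occurs check fails: u occurs in wrap(u); the equation u ≐ wrap(u) has no finite solution.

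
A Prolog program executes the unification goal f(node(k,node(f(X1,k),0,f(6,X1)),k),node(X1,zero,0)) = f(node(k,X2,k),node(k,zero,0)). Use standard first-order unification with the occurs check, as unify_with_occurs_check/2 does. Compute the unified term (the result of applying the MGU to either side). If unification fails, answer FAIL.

f(node(k,node(f(k,k),0,f(6,k)),k),node(k,zero,0))

Decompose f/2: node(k,node(f(X1,k),0,f(6,X1)),k) = node(k,X2,k),  node(X1,zero,0) = node(k,zero,0).
Decompose node/3: k = k,  node(f(X1,k),0,f(6,X1)) = X2,  k = k.
Delete trivial equation k = k.
Bind X2 := node(f(X1,k),0,f(6,X1)); no other remaining equation mentions X2.
Delete trivial equation k = k.
Decompose node/3: X1 = k,  zero = zero,  0 = 0.
Bind X1 := k; no other remaining equation mentions X1. Substituting into the earlier binding gives X2 := node(f(k,k),0,f(6,k)).
Delete trivial equation zero = zero.
Delete trivial equation 0 = 0.
Applying the MGU to either side gives f(node(k,node(f(k,k),0,f(6,k)),k),node(k,zero,0)).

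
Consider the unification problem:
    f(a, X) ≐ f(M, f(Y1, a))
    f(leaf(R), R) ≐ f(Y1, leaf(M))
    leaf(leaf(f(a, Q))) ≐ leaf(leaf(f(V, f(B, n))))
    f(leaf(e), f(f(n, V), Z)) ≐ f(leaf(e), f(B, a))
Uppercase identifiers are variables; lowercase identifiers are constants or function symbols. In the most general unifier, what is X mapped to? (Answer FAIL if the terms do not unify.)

f(leaf(leaf(a)), a)

Decompose f/2: a ≐ M,  X ≐ f(Y1, a).
Bind M := a; substituting into the one remaining equation that mentions M gives: f(leaf(R), R) ≐ f(Y1, leaf(a)).
Bind X := f(Y1, a); no other remaining equation mentions X.
Decompose f/2: leaf(R) ≐ Y1,  R ≐ leaf(a).
Bind Y1 := leaf(R); no other remaining equation mentions Y1. Substituting into the earlier binding gives X := f(leaf(R), a).
Bind R := leaf(a); no other remaining equation mentions R. Substituting into the earlier bindings gives X := f(leaf(leaf(a)), a), Y1 := leaf(leaf(a)).
Decompose leaf/1: leaf(f(a, Q)) ≐ leaf(f(V, f(B, n))).
Decompose leaf/1: f(a, Q) ≐ f(V, f(B, n)).
Decompose f/2: a ≐ V,  Q ≐ f(B, n).
Bind V := a; substituting into the one remaining equation that mentions V gives: f(leaf(e), f(f(n, a), Z)) ≐ f(leaf(e), f(B, a)).
Bind Q := f(B, n); no other remaining equation mentions Q.
Decompose f/2: leaf(e) ≐ leaf(e),  f(f(n, a), Z) ≐ f(B, a).
Delete trivial equation leaf(e) ≐ leaf(e).
Decompose f/2: f(n, a) ≐ B,  Z ≐ a.
Bind B := f(n, a); no other remaining equation mentions B. Substituting into the earlier binding gives Q := f(f(n, a), n).
Bind Z := a.
MGU = { M := a, X := f(leaf(leaf(a)), a), Y1 := leaf(leaf(a)), R := leaf(a), V := a, Q := f(f(n, a), n), B := f(n, a), Z := a }, so X := f(leaf(leaf(a)), a).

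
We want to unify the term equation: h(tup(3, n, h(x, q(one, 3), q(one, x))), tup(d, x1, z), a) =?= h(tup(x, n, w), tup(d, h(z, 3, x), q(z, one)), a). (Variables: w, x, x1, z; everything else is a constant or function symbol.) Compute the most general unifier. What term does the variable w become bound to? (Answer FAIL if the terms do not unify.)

FAIL

Decompose h/3: tup(3, n, h(x, q(one, 3), q(one, x))) =?= tup(x, n, w),  tup(d, x1, z) =?= tup(d, h(z, 3, x), q(z, one)),  a =?= a.
Decompose tup/3: 3 =?= x,  n =?= n,  h(x, q(one, 3), q(one, x)) =?= w.
Bind x := 3; substituting into the 2 remaining equations that mention x gives: h(3, q(one, 3), q(one, 3)) =?= w,  tup(d, x1, z) =?= tup(d, h(z, 3, 3), q(z, one)).
Delete trivial equation n =?= n.
Bind w := h(3, q(one, 3), q(one, 3)); no other remaining equation mentions w.
Decompose tup/3: d =?= d,  x1 =?= h(z, 3, 3),  z =?= q(z, one).
Delete trivial equation d =?= d.
Bind x1 := h(z, 3, 3); no other remaining equation mentions x1.
Occurs check fails: z occurs in q(z, one); the equation z =?= q(z, one) has no finite solution.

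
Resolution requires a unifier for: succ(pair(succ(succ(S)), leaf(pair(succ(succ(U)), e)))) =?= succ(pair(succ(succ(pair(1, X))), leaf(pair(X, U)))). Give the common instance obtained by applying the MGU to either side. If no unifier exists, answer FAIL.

Decompose succ/1: pair(succ(succ(S)), leaf(pair(succ(succ(U)), e))) =?= pair(succ(succ(pair(1, X))), leaf(pair(X, U))).
Decompose pair/2: succ(succ(S)) =?= succ(succ(pair(1, X))),  leaf(pair(succ(succ(U)), e)) =?= leaf(pair(X, U)).
Decompose succ/1: succ(S) =?= succ(pair(1, X)).
Decompose succ/1: S =?= pair(1, X).
Bind S := pair(1, X); no other remaining equation mentions S.
Decompose leaf/1: pair(succ(succ(U)), e) =?= pair(X, U).
Decompose pair/2: succ(succ(U)) =?= X,  e =?= U.
Bind X := succ(succ(U)); no other remaining equation mentions X. Substituting into the earlier binding gives S := pair(1, succ(succ(U))).
Bind U := e. Substituting into the earlier bindings gives S := pair(1, succ(succ(e))), X := succ(succ(e)).
Applying the MGU to either side gives succ(pair(succ(succ(pair(1, succ(succ(e))))), leaf(pair(succ(succ(e)), e)))).

succ(pair(succ(succ(pair(1, succ(succ(e))))), leaf(pair(succ(succ(e)), e))))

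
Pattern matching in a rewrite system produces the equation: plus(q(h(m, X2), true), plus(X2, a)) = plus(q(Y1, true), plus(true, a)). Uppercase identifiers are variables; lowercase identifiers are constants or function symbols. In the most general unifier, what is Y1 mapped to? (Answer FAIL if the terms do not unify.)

h(m, true)

Decompose plus/2: q(h(m, X2), true) = q(Y1, true),  plus(X2, a) = plus(true, a).
Decompose q/2: h(m, X2) = Y1,  true = true.
Bind Y1 := h(m, X2); no other remaining equation mentions Y1.
Delete trivial equation true = true.
Decompose plus/2: X2 = true,  a = a.
Bind X2 := true; no other remaining equation mentions X2. Substituting into the earlier binding gives Y1 := h(m, true).
Delete trivial equation a = a.
MGU = { Y1 -> h(m, true), X2 -> true }, so Y1 -> h(m, true).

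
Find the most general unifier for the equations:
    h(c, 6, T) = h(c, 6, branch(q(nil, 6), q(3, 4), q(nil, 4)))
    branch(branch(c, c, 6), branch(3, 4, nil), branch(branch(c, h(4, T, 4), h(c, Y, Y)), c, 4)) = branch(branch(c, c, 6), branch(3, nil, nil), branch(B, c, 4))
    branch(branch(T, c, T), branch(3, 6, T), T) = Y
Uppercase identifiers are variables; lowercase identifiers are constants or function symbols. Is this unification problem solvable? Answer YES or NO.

Decompose h/3: c = c,  6 = 6,  T = branch(q(nil, 6), q(3, 4), q(nil, 4)).
Delete trivial equation c = c.
Delete trivial equation 6 = 6.
Bind T := branch(q(nil, 6), q(3, 4), q(nil, 4)); substituting into the remaining equations gives: branch(branch(c, c, 6), branch(3, 4, nil), branch(branch(c, h(4, branch(q(nil, 6), q(3, 4), q(nil, 4)), 4), h(c, Y, Y)), c, 4)) = branch(branch(c, c, 6), branch(3, nil, nil), branch(B, c, 4)),  branch(branch(branch(q(nil, 6), q(3, 4), q(nil, 4)), c, branch(q(nil, 6), q(3, 4), q(nil, 4))), branch(3, 6, branch(q(nil, 6), q(3, 4), q(nil, 4))), branch(q(nil, 6), q(3, 4), q(nil, 4))) = Y.
Decompose branch/3: branch(c, c, 6) = branch(c, c, 6),  branch(3, 4, nil) = branch(3, nil, nil),  branch(branch(c, h(4, branch(q(nil, 6), q(3, 4), q(nil, 4)), 4), h(c, Y, Y)), c, 4) = branch(B, c, 4).
Delete trivial equation branch(c, c, 6) = branch(c, c, 6).
Decompose branch/3: 3 = 3,  4 = nil,  nil = nil.
Delete trivial equation 3 = 3.
Clash: constants 4 and nil differ; no unifier exists.

NO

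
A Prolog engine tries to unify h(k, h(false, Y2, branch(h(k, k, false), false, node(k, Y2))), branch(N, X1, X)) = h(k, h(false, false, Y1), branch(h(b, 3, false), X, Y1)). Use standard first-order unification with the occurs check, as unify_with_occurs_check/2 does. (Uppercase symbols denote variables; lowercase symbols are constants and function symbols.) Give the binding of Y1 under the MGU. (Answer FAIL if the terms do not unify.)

branch(h(k, k, false), false, node(k, false))

Decompose h/3: k = k,  h(false, Y2, branch(h(k, k, false), false, node(k, Y2))) = h(false, false, Y1),  branch(N, X1, X) = branch(h(b, 3, false), X, Y1).
Delete trivial equation k = k.
Decompose h/3: false = false,  Y2 = false,  branch(h(k, k, false), false, node(k, Y2)) = Y1.
Delete trivial equation false = false.
Bind Y2 := false; substituting into the one remaining equation that mentions Y2 gives: branch(h(k, k, false), false, node(k, false)) = Y1.
Bind Y1 := branch(h(k, k, false), false, node(k, false)); substituting into the remaining equation gives: branch(N, X1, X) = branch(h(b, 3, false), X, branch(h(k, k, false), false, node(k, false))).
Decompose branch/3: N = h(b, 3, false),  X1 = X,  X = branch(h(k, k, false), false, node(k, false)).
Bind N := h(b, 3, false); no other remaining equation mentions N.
Bind X1 := X; no other remaining equation mentions X1.
Bind X := branch(h(k, k, false), false, node(k, false)). Substituting into the earlier binding gives X1 := branch(h(k, k, false), false, node(k, false)).
MGU = { Y2 = false, Y1 = branch(h(k, k, false), false, node(k, false)), N = h(b, 3, false), X1 = branch(h(k, k, false), false, node(k, false)), X = branch(h(k, k, false), false, node(k, false)) }, so Y1 = branch(h(k, k, false), false, node(k, false)).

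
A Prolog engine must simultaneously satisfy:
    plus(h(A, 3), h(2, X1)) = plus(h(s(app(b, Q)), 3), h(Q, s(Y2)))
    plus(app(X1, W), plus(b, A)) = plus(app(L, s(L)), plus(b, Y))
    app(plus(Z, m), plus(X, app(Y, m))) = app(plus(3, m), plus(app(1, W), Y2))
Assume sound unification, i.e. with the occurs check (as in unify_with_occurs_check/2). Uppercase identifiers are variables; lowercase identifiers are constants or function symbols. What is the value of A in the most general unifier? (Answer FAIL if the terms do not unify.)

s(app(b, 2))

Decompose plus/2: h(A, 3) = h(s(app(b, Q)), 3),  h(2, X1) = h(Q, s(Y2)).
Decompose h/2: A = s(app(b, Q)),  3 = 3.
Bind A := s(app(b, Q)); substituting into the one remaining equation that mentions A gives: plus(app(X1, W), plus(b, s(app(b, Q)))) = plus(app(L, s(L)), plus(b, Y)).
Delete trivial equation 3 = 3.
Decompose h/2: 2 = Q,  X1 = s(Y2).
Bind Q := 2; substituting into the one remaining equation that mentions Q gives: plus(app(X1, W), plus(b, s(app(b, 2)))) = plus(app(L, s(L)), plus(b, Y)). Substituting into the earlier binding gives A := s(app(b, 2)).
Bind X1 := s(Y2); substituting into the one remaining equation that mentions X1 gives: plus(app(s(Y2), W), plus(b, s(app(b, 2)))) = plus(app(L, s(L)), plus(b, Y)).
Decompose plus/2: app(s(Y2), W) = app(L, s(L)),  plus(b, s(app(b, 2))) = plus(b, Y).
Decompose app/2: s(Y2) = L,  W = s(L).
Bind L := s(Y2); substituting into the one remaining equation that mentions L gives: W = s(s(Y2)).
Bind W := s(s(Y2)); substituting into the one remaining equation that mentions W gives: app(plus(Z, m), plus(X, app(Y, m))) = app(plus(3, m), plus(app(1, s(s(Y2))), Y2)).
Decompose plus/2: b = b,  s(app(b, 2)) = Y.
Delete trivial equation b = b.
Bind Y := s(app(b, 2)); substituting into the remaining equation gives: app(plus(Z, m), plus(X, app(s(app(b, 2)), m))) = app(plus(3, m), plus(app(1, s(s(Y2))), Y2)).
Decompose app/2: plus(Z, m) = plus(3, m),  plus(X, app(s(app(b, 2)), m)) = plus(app(1, s(s(Y2))), Y2).
Decompose plus/2: Z = 3,  m = m.
Bind Z := 3; no other remaining equation mentions Z.
Delete trivial equation m = m.
Decompose plus/2: X = app(1, s(s(Y2))),  app(s(app(b, 2)), m) = Y2.
Bind X := app(1, s(s(Y2))); no other remaining equation mentions X.
Bind Y2 := app(s(app(b, 2)), m). Substituting into the earlier bindings gives X1 := s(app(s(app(b, 2)), m)), L := s(app(s(app(b, 2)), m)), W := s(s(app(s(app(b, 2)), m))), X := app(1, s(s(app(s(app(b, 2)), m)))).
MGU = { A -> s(app(b, 2)), Q -> 2, X1 -> s(app(s(app(b, 2)), m)), L -> s(app(s(app(b, 2)), m)), W -> s(s(app(s(app(b, 2)), m))), Y -> s(app(b, 2)), Z -> 3, X -> app(1, s(s(app(s(app(b, 2)), m)))), Y2 -> app(s(app(b, 2)), m) }, so A -> s(app(b, 2)).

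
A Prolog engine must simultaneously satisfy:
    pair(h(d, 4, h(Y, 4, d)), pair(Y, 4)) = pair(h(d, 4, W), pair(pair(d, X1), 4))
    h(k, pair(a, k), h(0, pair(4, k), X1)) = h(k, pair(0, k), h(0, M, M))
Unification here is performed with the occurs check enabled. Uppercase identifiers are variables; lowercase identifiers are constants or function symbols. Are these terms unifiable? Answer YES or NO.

Decompose pair/2: h(d, 4, h(Y, 4, d)) = h(d, 4, W),  pair(Y, 4) = pair(pair(d, X1), 4).
Decompose h/3: d = d,  4 = 4,  h(Y, 4, d) = W.
Delete trivial equation d = d.
Delete trivial equation 4 = 4.
Bind W := h(Y, 4, d); no other remaining equation mentions W.
Decompose pair/2: Y = pair(d, X1),  4 = 4.
Bind Y := pair(d, X1); no other remaining equation mentions Y. Substituting into the earlier binding gives W := h(pair(d, X1), 4, d).
Delete trivial equation 4 = 4.
Decompose h/3: k = k,  pair(a, k) = pair(0, k),  h(0, pair(4, k), X1) = h(0, M, M).
Delete trivial equation k = k.
Decompose pair/2: a = 0,  k = k.
Clash: constants a and 0 differ; no unifier exists.

NO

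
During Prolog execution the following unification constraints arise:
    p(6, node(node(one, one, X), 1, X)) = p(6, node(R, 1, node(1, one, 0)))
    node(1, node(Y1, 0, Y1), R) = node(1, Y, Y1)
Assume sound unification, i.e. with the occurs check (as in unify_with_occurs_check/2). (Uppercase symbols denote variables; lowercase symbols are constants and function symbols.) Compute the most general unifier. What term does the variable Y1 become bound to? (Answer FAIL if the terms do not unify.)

Decompose p/2: 6 = 6,  node(node(one, one, X), 1, X) = node(R, 1, node(1, one, 0)).
Delete trivial equation 6 = 6.
Decompose node/3: node(one, one, X) = R,  1 = 1,  X = node(1, one, 0).
Bind R := node(one, one, X); substituting into the one remaining equation that mentions R gives: node(1, node(Y1, 0, Y1), node(one, one, X)) = node(1, Y, Y1).
Delete trivial equation 1 = 1.
Bind X := node(1, one, 0); substituting into the remaining equation gives: node(1, node(Y1, 0, Y1), node(one, one, node(1, one, 0))) = node(1, Y, Y1). Substituting into the earlier binding gives R := node(one, one, node(1, one, 0)).
Decompose node/3: 1 = 1,  node(Y1, 0, Y1) = Y,  node(one, one, node(1, one, 0)) = Y1.
Delete trivial equation 1 = 1.
Bind Y := node(Y1, 0, Y1); no other remaining equation mentions Y.
Bind Y1 := node(one, one, node(1, one, 0)). Substituting into the earlier binding gives Y := node(node(one, one, node(1, one, 0)), 0, node(one, one, node(1, one, 0))).
MGU = { R ↦ node(one, one, node(1, one, 0)), X ↦ node(1, one, 0), Y ↦ node(node(one, one, node(1, one, 0)), 0, node(one, one, node(1, one, 0))), Y1 ↦ node(one, one, node(1, one, 0)) }, so Y1 ↦ node(one, one, node(1, one, 0)).

node(one, one, node(1, one, 0))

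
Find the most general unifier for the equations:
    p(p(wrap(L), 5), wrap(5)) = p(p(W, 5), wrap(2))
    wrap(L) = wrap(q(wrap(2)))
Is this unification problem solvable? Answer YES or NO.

Decompose p/2: p(wrap(L), 5) = p(W, 5),  wrap(5) = wrap(2).
Decompose p/2: wrap(L) = W,  5 = 5.
Bind W := wrap(L); no other remaining equation mentions W.
Delete trivial equation 5 = 5.
Decompose wrap/1: 5 = 2.
Clash: constants 5 and 2 differ; no unifier exists.

NO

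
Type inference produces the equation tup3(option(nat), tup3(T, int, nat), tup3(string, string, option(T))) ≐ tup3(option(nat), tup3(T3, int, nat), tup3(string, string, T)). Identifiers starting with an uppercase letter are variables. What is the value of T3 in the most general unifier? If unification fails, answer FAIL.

Decompose tup3/3: option(nat) ≐ option(nat),  tup3(T, int, nat) ≐ tup3(T3, int, nat),  tup3(string, string, option(T)) ≐ tup3(string, string, T).
Delete trivial equation option(nat) ≐ option(nat).
Decompose tup3/3: T ≐ T3,  int ≐ int,  nat ≐ nat.
Bind T := T3; substituting into the one remaining equation that mentions T gives: tup3(string, string, option(T3)) ≐ tup3(string, string, T3).
Delete trivial equation int ≐ int.
Delete trivial equation nat ≐ nat.
Decompose tup3/3: string ≐ string,  string ≐ string,  option(T3) ≐ T3.
Delete trivial equation string ≐ string.
Delete trivial equation string ≐ string.
Occurs check fails: T3 occurs in option(T3); the equation T3 ≐ option(T3) has no finite solution.

FAIL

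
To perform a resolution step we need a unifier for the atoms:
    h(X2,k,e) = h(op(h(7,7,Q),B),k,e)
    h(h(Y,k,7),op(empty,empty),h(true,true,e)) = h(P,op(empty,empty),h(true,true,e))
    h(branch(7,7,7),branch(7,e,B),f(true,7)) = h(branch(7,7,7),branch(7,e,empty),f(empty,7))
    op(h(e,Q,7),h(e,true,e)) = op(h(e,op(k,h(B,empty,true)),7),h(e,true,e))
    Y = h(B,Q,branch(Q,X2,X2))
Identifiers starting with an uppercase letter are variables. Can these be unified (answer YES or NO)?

Decompose h/3: X2 = op(h(7,7,Q),B),  k = k,  e = e.
Bind X2 := op(h(7,7,Q),B); substituting into the one remaining equation that mentions X2 gives: Y = h(B,Q,branch(Q,op(h(7,7,Q),B),op(h(7,7,Q),B))).
Delete trivial equation k = k.
Delete trivial equation e = e.
Decompose h/3: h(Y,k,7) = P,  op(empty,empty) = op(empty,empty),  h(true,true,e) = h(true,true,e).
Bind P := h(Y,k,7); no other remaining equation mentions P.
Delete trivial equation op(empty,empty) = op(empty,empty).
Delete trivial equation h(true,true,e) = h(true,true,e).
Decompose h/3: branch(7,7,7) = branch(7,7,7),  branch(7,e,B) = branch(7,e,empty),  f(true,7) = f(empty,7).
Delete trivial equation branch(7,7,7) = branch(7,7,7).
Decompose branch/3: 7 = 7,  e = e,  B = empty.
Delete trivial equation 7 = 7.
Delete trivial equation e = e.
Bind B := empty; substituting into the 2 remaining equations that mention B gives: op(h(e,Q,7),h(e,true,e)) = op(h(e,op(k,h(empty,empty,true)),7),h(e,true,e)),  Y = h(empty,Q,branch(Q,op(h(7,7,Q),empty),op(h(7,7,Q),empty))). Substituting into the earlier binding gives X2 := op(h(7,7,Q),empty).
Decompose f/2: true = empty,  7 = 7.
Clash: constants true and empty differ; no unifier exists.

NO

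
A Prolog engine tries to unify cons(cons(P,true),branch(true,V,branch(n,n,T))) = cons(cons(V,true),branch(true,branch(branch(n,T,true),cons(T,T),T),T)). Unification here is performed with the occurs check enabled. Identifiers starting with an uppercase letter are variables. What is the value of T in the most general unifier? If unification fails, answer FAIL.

FAIL

Decompose cons/2: cons(P,true) = cons(V,true),  branch(true,V,branch(n,n,T)) = branch(true,branch(branch(n,T,true),cons(T,T),T),T).
Decompose cons/2: P = V,  true = true.
Bind P := V; no other remaining equation mentions P.
Delete trivial equation true = true.
Decompose branch/3: true = true,  V = branch(branch(n,T,true),cons(T,T),T),  branch(n,n,T) = T.
Delete trivial equation true = true.
Bind V := branch(branch(n,T,true),cons(T,T),T); no other remaining equation mentions V. Substituting into the earlier binding gives P := branch(branch(n,T,true),cons(T,T),T).
Occurs check fails: T occurs in branch(n,n,T); the equation T = branch(n,n,T) has no finite solution.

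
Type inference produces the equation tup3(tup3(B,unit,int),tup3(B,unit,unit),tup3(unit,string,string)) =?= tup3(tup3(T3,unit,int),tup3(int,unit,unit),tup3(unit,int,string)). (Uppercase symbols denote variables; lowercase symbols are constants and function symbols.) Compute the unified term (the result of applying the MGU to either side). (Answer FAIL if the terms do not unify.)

Decompose tup3/3: tup3(B,unit,int) =?= tup3(T3,unit,int),  tup3(B,unit,unit) =?= tup3(int,unit,unit),  tup3(unit,string,string) =?= tup3(unit,int,string).
Decompose tup3/3: B =?= T3,  unit =?= unit,  int =?= int.
Bind B := T3; substituting into the one remaining equation that mentions B gives: tup3(T3,unit,unit) =?= tup3(int,unit,unit).
Delete trivial equation unit =?= unit.
Delete trivial equation int =?= int.
Decompose tup3/3: T3 =?= int,  unit =?= unit,  unit =?= unit.
Bind T3 := int; no other remaining equation mentions T3. Substituting into the earlier binding gives B := int.
Delete trivial equation unit =?= unit.
Delete trivial equation unit =?= unit.
Decompose tup3/3: unit =?= unit,  string =?= int,  string =?= string.
Delete trivial equation unit =?= unit.
Clash: constants string and int differ; no unifier exists.

FAIL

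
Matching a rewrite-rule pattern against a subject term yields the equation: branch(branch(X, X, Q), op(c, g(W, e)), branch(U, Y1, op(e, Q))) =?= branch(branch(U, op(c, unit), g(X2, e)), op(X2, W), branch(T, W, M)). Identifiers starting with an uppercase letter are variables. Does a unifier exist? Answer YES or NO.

Decompose branch/3: branch(X, X, Q) =?= branch(U, op(c, unit), g(X2, e)),  op(c, g(W, e)) =?= op(X2, W),  branch(U, Y1, op(e, Q)) =?= branch(T, W, M).
Decompose branch/3: X =?= U,  X =?= op(c, unit),  Q =?= g(X2, e).
Bind X := U; substituting into the one remaining equation that mentions X gives: U =?= op(c, unit).
Bind U := op(c, unit); substituting into the one remaining equation that mentions U gives: branch(op(c, unit), Y1, op(e, Q)) =?= branch(T, W, M). Substituting into the earlier binding gives X := op(c, unit).
Bind Q := g(X2, e); substituting into the one remaining equation that mentions Q gives: branch(op(c, unit), Y1, op(e, g(X2, e))) =?= branch(T, W, M).
Decompose op/2: c =?= X2,  g(W, e) =?= W.
Bind X2 := c; substituting into the one remaining equation that mentions X2 gives: branch(op(c, unit), Y1, op(e, g(c, e))) =?= branch(T, W, M). Substituting into the earlier binding gives Q := g(c, e).
Occurs check fails: W occurs in g(W, e); the equation W =?= g(W, e) has no finite solution.

NO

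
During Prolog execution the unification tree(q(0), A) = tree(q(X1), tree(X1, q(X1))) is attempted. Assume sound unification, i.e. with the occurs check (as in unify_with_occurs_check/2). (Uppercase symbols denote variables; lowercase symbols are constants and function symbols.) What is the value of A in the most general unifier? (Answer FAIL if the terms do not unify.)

tree(0, q(0))

Decompose tree/2: q(0) = q(X1),  A = tree(X1, q(X1)).
Decompose q/1: 0 = X1.
Bind X1 := 0; substituting into the remaining equation gives: A = tree(0, q(0)).
Bind A := tree(0, q(0)).
MGU = { X1 = 0, A = tree(0, q(0)) }, so A = tree(0, q(0)).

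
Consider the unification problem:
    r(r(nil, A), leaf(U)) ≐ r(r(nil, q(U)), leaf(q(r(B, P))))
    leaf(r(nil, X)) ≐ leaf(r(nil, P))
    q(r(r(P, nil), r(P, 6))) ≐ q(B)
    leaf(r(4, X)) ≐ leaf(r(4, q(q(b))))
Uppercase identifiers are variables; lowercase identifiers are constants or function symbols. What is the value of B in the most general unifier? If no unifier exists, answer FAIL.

r(r(q(q(b)), nil), r(q(q(b)), 6))

Decompose r/2: r(nil, A) ≐ r(nil, q(U)),  leaf(U) ≐ leaf(q(r(B, P))).
Decompose r/2: nil ≐ nil,  A ≐ q(U).
Delete trivial equation nil ≐ nil.
Bind A := q(U); no other remaining equation mentions A.
Decompose leaf/1: U ≐ q(r(B, P)).
Bind U := q(r(B, P)); no other remaining equation mentions U. Substituting into the earlier binding gives A := q(q(r(B, P))).
Decompose leaf/1: r(nil, X) ≐ r(nil, P).
Decompose r/2: nil ≐ nil,  X ≐ P.
Delete trivial equation nil ≐ nil.
Bind X := P; substituting into the one remaining equation that mentions X gives: leaf(r(4, P)) ≐ leaf(r(4, q(q(b)))).
Decompose q/1: r(r(P, nil), r(P, 6)) ≐ B.
Bind B := r(r(P, nil), r(P, 6)); no other remaining equation mentions B. Substituting into the earlier bindings gives A := q(q(r(r(r(P, nil), r(P, 6)), P))), U := q(r(r(r(P, nil), r(P, 6)), P)).
Decompose leaf/1: r(4, P) ≐ r(4, q(q(b))).
Decompose r/2: 4 ≐ 4,  P ≐ q(q(b)).
Delete trivial equation 4 ≐ 4.
Bind P := q(q(b)). Substituting into the earlier bindings gives A := q(q(r(r(r(q(q(b)), nil), r(q(q(b)), 6)), q(q(b))))), U := q(r(r(r(q(q(b)), nil), r(q(q(b)), 6)), q(q(b)))), X := q(q(b)), B := r(r(q(q(b)), nil), r(q(q(b)), 6)).
MGU = { A ↦ q(q(r(r(r(q(q(b)), nil), r(q(q(b)), 6)), q(q(b))))), U ↦ q(r(r(r(q(q(b)), nil), r(q(q(b)), 6)), q(q(b)))), X ↦ q(q(b)), B ↦ r(r(q(q(b)), nil), r(q(q(b)), 6)), P ↦ q(q(b)) }, so B ↦ r(r(q(q(b)), nil), r(q(q(b)), 6)).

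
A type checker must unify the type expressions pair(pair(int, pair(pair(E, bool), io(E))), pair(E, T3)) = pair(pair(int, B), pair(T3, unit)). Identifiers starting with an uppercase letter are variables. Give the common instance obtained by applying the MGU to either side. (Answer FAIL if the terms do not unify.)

pair(pair(int, pair(pair(unit, bool), io(unit))), pair(unit, unit))

Decompose pair/2: pair(int, pair(pair(E, bool), io(E))) = pair(int, B),  pair(E, T3) = pair(T3, unit).
Decompose pair/2: int = int,  pair(pair(E, bool), io(E)) = B.
Delete trivial equation int = int.
Bind B := pair(pair(E, bool), io(E)); no other remaining equation mentions B.
Decompose pair/2: E = T3,  T3 = unit.
Bind E := T3; no other remaining equation mentions E. Substituting into the earlier binding gives B := pair(pair(T3, bool), io(T3)).
Bind T3 := unit. Substituting into the earlier bindings gives B := pair(pair(unit, bool), io(unit)), E := unit.
Applying the MGU to either side gives pair(pair(int, pair(pair(unit, bool), io(unit))), pair(unit, unit)).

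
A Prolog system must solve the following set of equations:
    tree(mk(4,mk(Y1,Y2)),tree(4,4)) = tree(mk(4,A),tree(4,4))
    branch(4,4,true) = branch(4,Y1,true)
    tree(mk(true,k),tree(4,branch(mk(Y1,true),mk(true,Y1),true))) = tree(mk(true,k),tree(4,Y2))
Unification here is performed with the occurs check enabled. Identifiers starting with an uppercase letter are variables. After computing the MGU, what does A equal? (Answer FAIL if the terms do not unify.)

mk(4,branch(mk(4,true),mk(true,4),true))

Decompose tree/2: mk(4,mk(Y1,Y2)) = mk(4,A),  tree(4,4) = tree(4,4).
Decompose mk/2: 4 = 4,  mk(Y1,Y2) = A.
Delete trivial equation 4 = 4.
Bind A := mk(Y1,Y2); no other remaining equation mentions A.
Delete trivial equation tree(4,4) = tree(4,4).
Decompose branch/3: 4 = 4,  4 = Y1,  true = true.
Delete trivial equation 4 = 4.
Bind Y1 := 4; substituting into the one remaining equation that mentions Y1 gives: tree(mk(true,k),tree(4,branch(mk(4,true),mk(true,4),true))) = tree(mk(true,k),tree(4,Y2)). Substituting into the earlier binding gives A := mk(4,Y2).
Delete trivial equation true = true.
Decompose tree/2: mk(true,k) = mk(true,k),  tree(4,branch(mk(4,true),mk(true,4),true)) = tree(4,Y2).
Delete trivial equation mk(true,k) = mk(true,k).
Decompose tree/2: 4 = 4,  branch(mk(4,true),mk(true,4),true) = Y2.
Delete trivial equation 4 = 4.
Bind Y2 := branch(mk(4,true),mk(true,4),true). Substituting into the earlier binding gives A := mk(4,branch(mk(4,true),mk(true,4),true)).
MGU = { A = mk(4,branch(mk(4,true),mk(true,4),true)), Y1 = 4, Y2 = branch(mk(4,true),mk(true,4),true) }, so A = mk(4,branch(mk(4,true),mk(true,4),true)).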